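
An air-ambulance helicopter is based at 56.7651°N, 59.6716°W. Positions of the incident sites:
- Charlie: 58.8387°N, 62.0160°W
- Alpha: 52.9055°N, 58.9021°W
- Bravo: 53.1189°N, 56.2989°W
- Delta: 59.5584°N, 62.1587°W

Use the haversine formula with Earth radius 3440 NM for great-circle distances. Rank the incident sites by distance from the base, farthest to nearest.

Distance from the base at 56.7651°N, 59.6716°W to each:
Bravo 53.1189°N, 56.2989°W: 247.8 NM
Alpha 52.9055°N, 58.9021°W: 233.2 NM
Delta 59.5584°N, 62.1587°W: 185.3 NM
Charlie 58.8387°N, 62.0160°W: 145.3 NM

Bravo, Alpha, Delta, Charlie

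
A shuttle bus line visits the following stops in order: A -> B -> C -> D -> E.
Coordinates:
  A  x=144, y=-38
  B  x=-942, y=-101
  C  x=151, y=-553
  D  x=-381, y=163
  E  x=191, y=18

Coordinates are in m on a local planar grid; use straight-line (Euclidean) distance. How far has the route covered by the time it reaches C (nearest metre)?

2271 m

Leg distances:
A→B: 1087.8 m  (cumulative 1087.8 m)
B→C: 1182.8 m  (cumulative 2270.6 m)
Cumulative distance at C ≈ 2271 m.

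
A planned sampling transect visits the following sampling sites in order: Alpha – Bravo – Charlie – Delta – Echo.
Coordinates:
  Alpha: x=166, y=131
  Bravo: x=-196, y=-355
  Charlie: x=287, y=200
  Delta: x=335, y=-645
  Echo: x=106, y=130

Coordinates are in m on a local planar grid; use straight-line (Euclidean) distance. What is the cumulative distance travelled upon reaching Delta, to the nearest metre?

Leg distances:
Alpha→Bravo: 606.0 m  (cumulative 606.0 m)
Bravo→Charlie: 735.7 m  (cumulative 1341.7 m)
Charlie→Delta: 846.4 m  (cumulative 2188.1 m)
Cumulative distance at Delta ≈ 2188 m.

2188 m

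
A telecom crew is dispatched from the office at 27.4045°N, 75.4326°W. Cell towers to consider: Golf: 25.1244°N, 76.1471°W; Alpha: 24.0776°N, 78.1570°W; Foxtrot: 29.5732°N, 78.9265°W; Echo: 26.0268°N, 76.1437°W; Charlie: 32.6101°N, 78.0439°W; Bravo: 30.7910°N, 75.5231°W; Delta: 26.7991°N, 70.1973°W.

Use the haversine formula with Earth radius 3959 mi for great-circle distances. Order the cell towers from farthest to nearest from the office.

Charlie, Delta, Alpha, Foxtrot, Bravo, Golf, Echo

Distances from the office:
Charlie 32.6101°N, 78.0439°W: 392.1 mi
Delta 26.7991°N, 70.1973°W: 324.7 mi
Alpha 24.0776°N, 78.1570°W: 285.6 mi
Foxtrot 29.5732°N, 78.9265°W: 259.7 mi
Bravo 30.7910°N, 75.5231°W: 234.1 mi
Golf 25.1244°N, 76.1471°W: 163.7 mi
Echo 26.0268°N, 76.1437°W: 104.8 mi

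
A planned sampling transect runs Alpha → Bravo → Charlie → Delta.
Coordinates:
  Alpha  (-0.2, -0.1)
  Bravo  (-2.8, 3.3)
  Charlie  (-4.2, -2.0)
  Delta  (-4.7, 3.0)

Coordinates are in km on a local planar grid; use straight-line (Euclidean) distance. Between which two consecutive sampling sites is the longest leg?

Bravo–Charlie

Leg distances:
Alpha→Bravo: 4.3 km
Bravo→Charlie: 5.5 km
Charlie→Delta: 5.0 km
The longest leg is Bravo–Charlie at 5.5 km.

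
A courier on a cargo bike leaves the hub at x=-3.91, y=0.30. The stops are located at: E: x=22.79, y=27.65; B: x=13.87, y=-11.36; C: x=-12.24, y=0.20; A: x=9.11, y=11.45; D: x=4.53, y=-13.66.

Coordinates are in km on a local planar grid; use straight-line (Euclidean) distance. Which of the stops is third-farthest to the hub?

A

Distances from the hub (x=-3.91, y=0.30):
E: 38.2 km
B: 21.3 km
A: 17.1 km
D: 16.3 km
C: 8.3 km
The third-farthest is A at 17.1 km.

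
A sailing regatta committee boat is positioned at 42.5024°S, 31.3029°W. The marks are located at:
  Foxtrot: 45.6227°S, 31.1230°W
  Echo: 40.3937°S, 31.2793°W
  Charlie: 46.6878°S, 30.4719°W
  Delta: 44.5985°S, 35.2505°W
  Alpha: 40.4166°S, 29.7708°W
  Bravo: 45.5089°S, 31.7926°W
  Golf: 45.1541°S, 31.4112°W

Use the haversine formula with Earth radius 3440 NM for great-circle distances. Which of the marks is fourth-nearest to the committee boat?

Distance to each, sorted:
Echo: 126.6 NM
Alpha: 142.9 NM
Golf: 159.3 NM
Bravo: 181.7 NM
Foxtrot: 187.5 NM
Delta: 212.9 NM
Charlie: 253.8 NM
The fourth-nearest is Bravo at 181.7 NM.

Bravo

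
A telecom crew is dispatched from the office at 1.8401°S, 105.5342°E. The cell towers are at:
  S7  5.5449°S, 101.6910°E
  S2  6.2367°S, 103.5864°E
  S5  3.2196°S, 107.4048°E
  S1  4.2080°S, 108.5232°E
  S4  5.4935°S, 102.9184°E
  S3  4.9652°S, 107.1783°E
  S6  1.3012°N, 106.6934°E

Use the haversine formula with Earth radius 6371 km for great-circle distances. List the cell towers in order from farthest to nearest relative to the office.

Distance from the office at 1.8401°S, 105.5342°E to each:
S7 5.5449°S, 101.6910°E: 592.9 km
S2 6.2367°S, 103.5864°E: 534.5 km
S4 5.4935°S, 102.9184°E: 499.3 km
S1 4.2080°S, 108.5232°E: 423.6 km
S3 4.9652°S, 107.1783°E: 392.5 km
S6 1.3012°N, 106.6934°E: 372.3 km
S5 3.2196°S, 107.4048°E: 258.3 km

S7, S2, S4, S1, S3, S6, S5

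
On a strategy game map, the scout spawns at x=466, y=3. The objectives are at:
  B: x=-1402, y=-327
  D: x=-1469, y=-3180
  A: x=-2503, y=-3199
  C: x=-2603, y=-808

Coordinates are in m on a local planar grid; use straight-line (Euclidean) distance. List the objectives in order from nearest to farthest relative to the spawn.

Computing each straight-line distance from x=466, y=3:
B x=-1402, y=-327: 1896.9 m
C x=-2603, y=-808: 3174.3 m
D x=-1469, y=-3180: 3725.0 m
A x=-2503, y=-3199: 4366.7 m

B, C, D, A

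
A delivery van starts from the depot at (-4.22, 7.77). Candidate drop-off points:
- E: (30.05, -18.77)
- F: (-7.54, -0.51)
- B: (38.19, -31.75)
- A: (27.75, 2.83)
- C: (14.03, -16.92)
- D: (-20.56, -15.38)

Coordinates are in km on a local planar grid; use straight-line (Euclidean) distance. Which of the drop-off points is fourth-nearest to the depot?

A

Distances from the depot ((-4.22, 7.77)):
F: 8.9 km
D: 28.3 km
C: 30.7 km
A: 32.3 km
E: 43.3 km
B: 58.0 km
The fourth-nearest is A at 32.3 km.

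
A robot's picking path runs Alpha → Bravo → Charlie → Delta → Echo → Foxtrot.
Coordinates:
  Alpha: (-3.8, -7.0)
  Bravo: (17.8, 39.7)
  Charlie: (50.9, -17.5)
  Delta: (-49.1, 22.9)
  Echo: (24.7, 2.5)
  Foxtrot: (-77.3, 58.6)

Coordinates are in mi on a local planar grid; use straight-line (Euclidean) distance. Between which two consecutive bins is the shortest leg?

Alpha–Bravo

Leg distances:
Alpha→Bravo: 51.5 mi
Bravo→Charlie: 66.1 mi
Charlie→Delta: 107.9 mi
Delta→Echo: 76.6 mi
Echo→Foxtrot: 116.4 mi
The shortest leg is Alpha–Bravo at 51.5 mi.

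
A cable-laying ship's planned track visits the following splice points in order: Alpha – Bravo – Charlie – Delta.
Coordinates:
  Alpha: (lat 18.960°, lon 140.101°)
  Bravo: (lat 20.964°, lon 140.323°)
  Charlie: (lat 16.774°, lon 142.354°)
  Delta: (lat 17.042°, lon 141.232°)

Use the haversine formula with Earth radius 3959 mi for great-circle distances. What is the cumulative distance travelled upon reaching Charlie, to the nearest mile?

458 mi

Leg distances:
Alpha→Bravo: 139.2 mi  (cumulative 139.2 mi)
Bravo→Charlie: 318.5 mi  (cumulative 457.7 mi)
Cumulative distance at Charlie ≈ 458 mi.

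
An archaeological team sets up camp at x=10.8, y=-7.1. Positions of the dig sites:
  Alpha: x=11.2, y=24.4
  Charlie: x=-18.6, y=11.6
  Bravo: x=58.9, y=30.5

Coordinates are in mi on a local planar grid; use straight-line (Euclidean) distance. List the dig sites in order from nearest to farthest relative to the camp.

Distances from the camp:
Alpha x=11.2, y=24.4: 31.5 mi
Charlie x=-18.6, y=11.6: 34.8 mi
Bravo x=58.9, y=30.5: 61.1 mi

Alpha, Charlie, Bravo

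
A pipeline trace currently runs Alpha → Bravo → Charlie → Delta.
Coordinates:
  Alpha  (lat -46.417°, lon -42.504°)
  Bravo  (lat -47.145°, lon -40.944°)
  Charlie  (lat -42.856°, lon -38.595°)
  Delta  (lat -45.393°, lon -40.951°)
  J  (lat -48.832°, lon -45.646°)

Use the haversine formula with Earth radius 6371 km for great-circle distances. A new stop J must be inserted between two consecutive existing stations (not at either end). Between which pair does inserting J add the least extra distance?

Added distance for inserting J between each consecutive pair:
Alpha–Bravo: 610.3 km
Bravo–Charlie: 745.0 km
Charlie–Delta: 1042.2 km
Smallest added distance is 610.3 km, inserting between Alpha and Bravo.

between Alpha and Bravo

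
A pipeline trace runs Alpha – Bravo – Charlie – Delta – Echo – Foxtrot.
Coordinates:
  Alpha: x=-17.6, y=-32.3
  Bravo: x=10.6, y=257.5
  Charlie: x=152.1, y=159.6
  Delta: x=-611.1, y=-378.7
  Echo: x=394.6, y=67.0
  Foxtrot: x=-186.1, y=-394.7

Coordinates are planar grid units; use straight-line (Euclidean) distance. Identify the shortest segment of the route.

Leg distances:
Alpha→Bravo: 291.2
Bravo→Charlie: 172.1
Charlie→Delta: 933.9
Delta→Echo: 1100.0
Echo→Foxtrot: 741.9
The shortest leg is Bravo–Charlie at 172.1.

Bravo–Charlie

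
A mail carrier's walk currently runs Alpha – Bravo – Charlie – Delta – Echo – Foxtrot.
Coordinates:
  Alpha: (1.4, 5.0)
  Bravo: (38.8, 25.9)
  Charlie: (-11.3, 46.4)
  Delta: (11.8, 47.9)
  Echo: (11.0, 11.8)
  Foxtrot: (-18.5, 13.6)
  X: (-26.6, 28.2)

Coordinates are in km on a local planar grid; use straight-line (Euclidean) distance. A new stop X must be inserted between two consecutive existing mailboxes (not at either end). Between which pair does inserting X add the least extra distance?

Added distance for inserting X between each consecutive pair:
Alpha–Bravo: 59.0 km
Bravo–Charlie: 35.1 km
Charlie–Delta: 43.8 km
Delta–Echo: 48.1 km
Echo–Foxtrot: 28.2 km
Smallest added distance is 28.2 km, inserting between Echo and Foxtrot.

between Echo and Foxtrot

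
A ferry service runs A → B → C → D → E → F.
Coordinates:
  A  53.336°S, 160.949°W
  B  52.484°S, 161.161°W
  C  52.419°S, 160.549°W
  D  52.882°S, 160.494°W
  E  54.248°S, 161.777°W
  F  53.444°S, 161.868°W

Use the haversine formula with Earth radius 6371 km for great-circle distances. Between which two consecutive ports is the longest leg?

Leg distances:
A→B: 95.8 km
B→C: 42.1 km
C→D: 51.6 km
D→E: 173.9 km
E→F: 89.6 km
The longest leg is D–E at 173.9 km.

D–E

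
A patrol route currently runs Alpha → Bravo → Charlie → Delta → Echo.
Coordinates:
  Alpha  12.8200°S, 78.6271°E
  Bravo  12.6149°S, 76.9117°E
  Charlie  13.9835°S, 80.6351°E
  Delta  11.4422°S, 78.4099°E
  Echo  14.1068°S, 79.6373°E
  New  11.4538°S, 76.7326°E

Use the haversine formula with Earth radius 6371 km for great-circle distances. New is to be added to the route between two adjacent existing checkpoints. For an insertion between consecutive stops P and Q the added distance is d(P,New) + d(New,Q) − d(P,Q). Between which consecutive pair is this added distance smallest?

between Alpha and Bravo

Added distance for inserting New between each consecutive pair:
Alpha–Bravo: 199.0 km
Bravo–Charlie: 208.1 km
Charlie–Delta: 319.4 km
Delta–Echo: 289.5 km
Smallest added distance is 199.0 km, inserting between Alpha and Bravo.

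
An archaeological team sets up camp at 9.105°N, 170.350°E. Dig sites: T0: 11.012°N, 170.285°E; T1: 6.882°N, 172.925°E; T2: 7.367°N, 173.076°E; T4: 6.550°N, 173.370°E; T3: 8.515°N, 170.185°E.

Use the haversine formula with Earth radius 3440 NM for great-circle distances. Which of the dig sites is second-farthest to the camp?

Distances from the camp (9.105°N, 170.350°E):
T4: 236.2 NM
T1: 203.1 NM
T2: 192.7 NM
T0: 114.6 NM
T3: 36.8 NM
The second-farthest is T1 at 203.1 NM.

T1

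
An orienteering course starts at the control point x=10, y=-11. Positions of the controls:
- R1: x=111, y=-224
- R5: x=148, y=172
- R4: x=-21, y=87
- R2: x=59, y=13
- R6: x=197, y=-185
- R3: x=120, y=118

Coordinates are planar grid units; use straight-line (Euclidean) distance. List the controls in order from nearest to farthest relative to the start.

Computing each straight-line distance from x=10, y=-11:
R2 x=59, y=13: 54.6
R4 x=-21, y=87: 102.8
R3 x=120, y=118: 169.5
R5 x=148, y=172: 229.2
R1 x=111, y=-224: 235.7
R6 x=197, y=-185: 255.4

R2, R4, R3, R5, R1, R6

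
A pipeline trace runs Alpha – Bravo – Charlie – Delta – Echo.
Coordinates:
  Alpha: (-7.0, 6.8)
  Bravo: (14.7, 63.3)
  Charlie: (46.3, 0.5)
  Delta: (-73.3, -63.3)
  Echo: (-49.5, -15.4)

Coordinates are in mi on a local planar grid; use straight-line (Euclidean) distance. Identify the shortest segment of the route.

Delta–Echo

Leg distances:
Alpha→Bravo: 60.5 mi
Bravo→Charlie: 70.3 mi
Charlie→Delta: 135.6 mi
Delta→Echo: 53.5 mi
The shortest leg is Delta–Echo at 53.5 mi.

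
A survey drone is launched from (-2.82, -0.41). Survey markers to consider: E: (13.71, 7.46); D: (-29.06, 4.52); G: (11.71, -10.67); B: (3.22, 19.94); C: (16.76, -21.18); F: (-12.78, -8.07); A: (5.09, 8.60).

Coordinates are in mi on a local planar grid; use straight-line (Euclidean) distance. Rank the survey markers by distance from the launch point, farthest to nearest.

C, D, B, E, G, F, A

Distance from the launch point at (-2.82, -0.41) to each:
C (16.76, -21.18): 28.5 mi
D (-29.06, 4.52): 26.7 mi
B (3.22, 19.94): 21.2 mi
E (13.71, 7.46): 18.3 mi
G (11.71, -10.67): 17.8 mi
F (-12.78, -8.07): 12.6 mi
A (5.09, 8.60): 12.0 mi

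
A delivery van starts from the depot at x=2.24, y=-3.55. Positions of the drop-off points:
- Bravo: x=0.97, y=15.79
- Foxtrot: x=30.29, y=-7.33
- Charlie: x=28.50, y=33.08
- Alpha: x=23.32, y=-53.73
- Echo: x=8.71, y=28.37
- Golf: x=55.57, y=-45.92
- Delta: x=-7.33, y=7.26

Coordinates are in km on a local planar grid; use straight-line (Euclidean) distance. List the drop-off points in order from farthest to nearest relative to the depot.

Golf, Alpha, Charlie, Echo, Foxtrot, Bravo, Delta

Computing each straight-line distance from x=2.24, y=-3.55:
Golf x=55.57, y=-45.92: 68.1 km
Alpha x=23.32, y=-53.73: 54.4 km
Charlie x=28.50, y=33.08: 45.1 km
Echo x=8.71, y=28.37: 32.6 km
Foxtrot x=30.29, y=-7.33: 28.3 km
Bravo x=0.97, y=15.79: 19.4 km
Delta x=-7.33, y=7.26: 14.4 km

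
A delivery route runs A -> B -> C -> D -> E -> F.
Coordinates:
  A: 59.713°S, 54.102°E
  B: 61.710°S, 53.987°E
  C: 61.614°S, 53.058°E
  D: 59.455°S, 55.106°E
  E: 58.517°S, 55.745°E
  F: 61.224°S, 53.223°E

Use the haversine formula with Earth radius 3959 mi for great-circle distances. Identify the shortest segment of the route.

Leg distances:
A→B: 138.0 mi
B→C: 31.2 mi
C→D: 164.6 mi
D→E: 68.7 mi
E→F: 206.5 mi
The shortest leg is B–C at 31.2 mi.

B–C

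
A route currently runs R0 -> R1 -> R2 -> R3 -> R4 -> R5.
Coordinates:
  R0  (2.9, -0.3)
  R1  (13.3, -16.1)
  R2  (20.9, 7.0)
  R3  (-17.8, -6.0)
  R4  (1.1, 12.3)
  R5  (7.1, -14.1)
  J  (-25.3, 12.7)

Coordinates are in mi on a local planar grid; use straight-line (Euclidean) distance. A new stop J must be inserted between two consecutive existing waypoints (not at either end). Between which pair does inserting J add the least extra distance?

between R3 and R4

Added distance for inserting J between each consecutive pair:
R0–R1: 60.3 mi
R1–R2: 70.4 mi
R2–R3: 25.9 mi
R3–R4: 20.2 mi
R4–R5: 41.4 mi
Smallest added distance is 20.2 mi, inserting between R3 and R4.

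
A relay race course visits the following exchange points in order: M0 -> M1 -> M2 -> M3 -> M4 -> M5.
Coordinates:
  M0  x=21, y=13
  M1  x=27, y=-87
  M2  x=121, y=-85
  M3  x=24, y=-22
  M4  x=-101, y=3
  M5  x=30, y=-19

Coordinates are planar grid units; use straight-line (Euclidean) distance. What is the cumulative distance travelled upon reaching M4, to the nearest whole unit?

Leg distances:
M0→M1: 100.2  (cumulative 100.2)
M1→M2: 94.0  (cumulative 194.2)
M2→M3: 115.7  (cumulative 309.9)
M3→M4: 127.5  (cumulative 437.3)
Cumulative distance at M4 ≈ 437.

437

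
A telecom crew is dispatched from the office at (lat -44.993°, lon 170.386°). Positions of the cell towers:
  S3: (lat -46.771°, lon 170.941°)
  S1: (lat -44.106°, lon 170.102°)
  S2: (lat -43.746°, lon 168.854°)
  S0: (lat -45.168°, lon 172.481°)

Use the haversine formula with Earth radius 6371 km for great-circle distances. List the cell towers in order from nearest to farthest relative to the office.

S1, S0, S2, S3

Distances from the office:
S1 (lat -44.106°, lon 170.102°): 101.2 km
S0 (lat -45.168°, lon 172.481°): 165.6 km
S2 (lat -43.746°, lon 168.854°): 184.5 km
S3 (lat -46.771°, lon 170.941°): 202.3 km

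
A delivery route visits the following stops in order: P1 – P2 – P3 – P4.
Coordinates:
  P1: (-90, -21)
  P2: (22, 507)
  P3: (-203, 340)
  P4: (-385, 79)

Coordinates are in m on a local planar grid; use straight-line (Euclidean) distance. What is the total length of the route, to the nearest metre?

1138 m

Leg distances:
P1→P2: 539.7 m  (cumulative 539.7 m)
P2→P3: 280.2 m  (cumulative 820.0 m)
P3→P4: 318.2 m  (cumulative 1138.1 m)
Total route length ≈ 1138 m.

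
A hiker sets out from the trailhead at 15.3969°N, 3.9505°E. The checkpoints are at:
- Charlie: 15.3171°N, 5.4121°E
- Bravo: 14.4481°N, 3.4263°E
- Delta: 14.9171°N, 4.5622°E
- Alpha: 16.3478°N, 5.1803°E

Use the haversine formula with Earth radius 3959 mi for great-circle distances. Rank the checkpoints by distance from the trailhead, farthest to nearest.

Distance from the trailhead at 15.3969°N, 3.9505°E to each:
Alpha 16.3478°N, 5.1803°E: 104.9 mi
Charlie 15.3171°N, 5.4121°E: 97.5 mi
Bravo 14.4481°N, 3.4263°E: 74.3 mi
Delta 14.9171°N, 4.5622°E: 52.6 mi

Alpha, Charlie, Bravo, Delta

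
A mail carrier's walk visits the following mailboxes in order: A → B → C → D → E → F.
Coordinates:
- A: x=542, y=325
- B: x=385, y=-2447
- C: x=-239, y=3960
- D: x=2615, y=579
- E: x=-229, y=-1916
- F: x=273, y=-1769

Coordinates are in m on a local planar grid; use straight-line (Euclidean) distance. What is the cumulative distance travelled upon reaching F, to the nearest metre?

17945 m

Leg distances:
A→B: 2776.4 m  (cumulative 2776.4 m)
B→C: 6437.3 m  (cumulative 9213.8 m)
C→D: 4424.5 m  (cumulative 13638.3 m)
D→E: 3783.3 m  (cumulative 17421.6 m)
E→F: 523.1 m  (cumulative 17944.7 m)
Cumulative distance at F ≈ 17945 m.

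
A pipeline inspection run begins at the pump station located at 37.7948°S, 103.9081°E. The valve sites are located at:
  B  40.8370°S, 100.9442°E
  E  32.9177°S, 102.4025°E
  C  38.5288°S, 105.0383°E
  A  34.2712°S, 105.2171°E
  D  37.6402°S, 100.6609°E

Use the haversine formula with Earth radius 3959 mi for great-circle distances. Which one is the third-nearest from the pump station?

A

Distance to each, sorted:
C: 79.6 mi
D: 177.8 mi
A: 254.2 mi
B: 263.2 mi
E: 347.5 mi
The third-nearest is A at 254.2 mi.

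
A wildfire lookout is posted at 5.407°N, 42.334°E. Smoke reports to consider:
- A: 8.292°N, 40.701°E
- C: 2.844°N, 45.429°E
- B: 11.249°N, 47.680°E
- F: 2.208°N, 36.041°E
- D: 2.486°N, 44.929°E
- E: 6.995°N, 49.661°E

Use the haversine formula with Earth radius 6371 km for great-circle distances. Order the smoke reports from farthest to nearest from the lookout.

Distance from the lookout at 5.407°N, 42.334°E to each:
B 11.249°N, 47.680°E: 876.1 km
E 6.995°N, 49.661°E: 829.0 km
F 2.208°N, 36.041°E: 783.5 km
C 2.844°N, 45.429°E: 446.1 km
D 2.486°N, 44.929°E: 434.0 km
A 8.292°N, 40.701°E: 368.0 km

B, E, F, C, D, A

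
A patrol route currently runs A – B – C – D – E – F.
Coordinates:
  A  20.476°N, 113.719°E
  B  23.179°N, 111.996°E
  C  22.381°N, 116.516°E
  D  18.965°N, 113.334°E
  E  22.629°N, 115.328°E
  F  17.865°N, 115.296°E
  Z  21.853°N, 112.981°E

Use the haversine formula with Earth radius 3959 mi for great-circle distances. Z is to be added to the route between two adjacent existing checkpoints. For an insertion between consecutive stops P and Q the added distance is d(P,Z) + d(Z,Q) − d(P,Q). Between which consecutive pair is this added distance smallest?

between A and B

Added distance for inserting Z between each consecutive pair:
A–B: 0.5 mi
B–C: 47.1 mi
C–D: 117.0 mi
D–E: 76.2 mi
E–F: 144.1 mi
Smallest added distance is 0.5 mi, inserting between A and B.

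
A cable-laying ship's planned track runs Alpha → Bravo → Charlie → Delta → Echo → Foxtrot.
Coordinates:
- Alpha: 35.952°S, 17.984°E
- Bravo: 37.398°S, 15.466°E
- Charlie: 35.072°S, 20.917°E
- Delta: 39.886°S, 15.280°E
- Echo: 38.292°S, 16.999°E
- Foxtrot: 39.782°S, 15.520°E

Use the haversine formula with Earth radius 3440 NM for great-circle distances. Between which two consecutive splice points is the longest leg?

Leg distances:
Alpha→Bravo: 149.1 NM
Bravo→Charlie: 298.6 NM
Charlie→Delta: 394.4 NM
Delta→Echo: 124.8 NM
Echo→Foxtrot: 113.0 NM
The longest leg is Charlie–Delta at 394.4 NM.

Charlie–Delta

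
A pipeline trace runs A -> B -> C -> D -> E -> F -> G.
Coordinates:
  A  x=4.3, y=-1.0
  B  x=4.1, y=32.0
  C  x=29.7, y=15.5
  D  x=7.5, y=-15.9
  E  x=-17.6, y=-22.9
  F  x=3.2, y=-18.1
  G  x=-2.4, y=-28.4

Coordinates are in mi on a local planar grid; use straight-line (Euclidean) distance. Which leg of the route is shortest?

F–G

Leg distances:
A→B: 33.0 mi
B→C: 30.5 mi
C→D: 38.5 mi
D→E: 26.1 mi
E→F: 21.3 mi
F→G: 11.7 mi
The shortest leg is F–G at 11.7 mi.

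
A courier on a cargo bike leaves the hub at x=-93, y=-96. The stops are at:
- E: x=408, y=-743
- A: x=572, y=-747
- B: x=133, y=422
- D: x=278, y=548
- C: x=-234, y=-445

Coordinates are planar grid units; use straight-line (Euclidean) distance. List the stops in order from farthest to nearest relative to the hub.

Distances from the hub:
A x=572, y=-747: 930.6
E x=408, y=-743: 818.3
D x=278, y=548: 743.2
B x=133, y=422: 565.2
C x=-234, y=-445: 376.4

A, E, D, B, C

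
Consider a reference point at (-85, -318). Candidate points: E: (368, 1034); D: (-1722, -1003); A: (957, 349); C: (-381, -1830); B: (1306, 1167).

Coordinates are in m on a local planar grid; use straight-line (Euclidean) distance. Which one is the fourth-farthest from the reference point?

E

Distance to each, sorted:
B: 2034.7 m
D: 1774.5 m
C: 1540.7 m
E: 1425.9 m
A: 1237.2 m
The fourth-farthest is E at 1425.9 m.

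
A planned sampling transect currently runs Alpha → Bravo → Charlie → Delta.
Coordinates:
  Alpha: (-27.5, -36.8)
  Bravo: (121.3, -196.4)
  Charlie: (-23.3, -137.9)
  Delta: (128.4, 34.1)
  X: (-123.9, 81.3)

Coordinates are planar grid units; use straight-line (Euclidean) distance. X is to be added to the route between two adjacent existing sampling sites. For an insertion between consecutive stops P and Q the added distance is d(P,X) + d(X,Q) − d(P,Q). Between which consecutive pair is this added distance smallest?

between Charlie and Delta

Added distance for inserting X between each consecutive pair:
Alpha–Bravo: 304.7
Bravo–Charlie: 455.7
Charlie–Delta: 268.5
Smallest added distance is 268.5, inserting between Charlie and Delta.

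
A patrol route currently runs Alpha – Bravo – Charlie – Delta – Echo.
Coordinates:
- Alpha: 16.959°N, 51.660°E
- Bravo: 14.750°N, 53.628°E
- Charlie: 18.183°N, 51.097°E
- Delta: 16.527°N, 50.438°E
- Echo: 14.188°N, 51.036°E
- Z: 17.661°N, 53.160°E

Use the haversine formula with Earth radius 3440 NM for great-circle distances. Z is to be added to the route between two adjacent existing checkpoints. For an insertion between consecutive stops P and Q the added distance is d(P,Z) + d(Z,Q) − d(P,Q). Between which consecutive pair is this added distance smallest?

Added distance for inserting Z between each consecutive pair:
Alpha–Bravo: 97.9 NM
Bravo–Charlie: 46.4 NM
Charlie–Delta: 186.0 NM
Delta–Echo: 267.7 NM
Smallest added distance is 46.4 NM, inserting between Bravo and Charlie.

between Bravo and Charlie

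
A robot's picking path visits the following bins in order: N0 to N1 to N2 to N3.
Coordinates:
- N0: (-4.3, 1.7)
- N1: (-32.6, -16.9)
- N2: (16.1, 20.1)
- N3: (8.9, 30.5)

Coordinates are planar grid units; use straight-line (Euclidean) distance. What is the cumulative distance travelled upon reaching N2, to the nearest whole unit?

Leg distances:
N0→N1: 33.9  (cumulative 33.9)
N1→N2: 61.2  (cumulative 95.0)
Cumulative distance at N2 ≈ 95.

95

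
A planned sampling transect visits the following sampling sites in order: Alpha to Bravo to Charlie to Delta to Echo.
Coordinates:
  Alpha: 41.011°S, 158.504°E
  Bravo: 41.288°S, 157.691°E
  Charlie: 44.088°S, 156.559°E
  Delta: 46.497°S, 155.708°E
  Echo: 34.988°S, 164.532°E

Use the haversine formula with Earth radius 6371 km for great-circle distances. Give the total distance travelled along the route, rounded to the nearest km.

2153 km

Leg distances:
Alpha→Bravo: 74.7 km  (cumulative 74.7 km)
Bravo→Charlie: 324.8 km  (cumulative 399.5 km)
Charlie→Delta: 276.0 km  (cumulative 675.5 km)
Delta→Echo: 1477.8 km  (cumulative 2153.3 km)
Total route length ≈ 2153 km.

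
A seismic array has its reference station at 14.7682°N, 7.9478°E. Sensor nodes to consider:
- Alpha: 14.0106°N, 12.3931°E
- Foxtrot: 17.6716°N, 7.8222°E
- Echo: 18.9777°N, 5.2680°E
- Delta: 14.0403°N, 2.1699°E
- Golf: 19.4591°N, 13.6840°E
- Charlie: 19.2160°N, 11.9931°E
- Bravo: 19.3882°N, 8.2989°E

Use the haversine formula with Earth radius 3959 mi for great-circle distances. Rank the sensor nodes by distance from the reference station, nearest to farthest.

Foxtrot, Alpha, Bravo, Echo, Delta, Charlie, Golf

Distance from the reference station at 14.7682°N, 7.9478°E to each:
Foxtrot 17.6716°N, 7.8222°E: 200.8 mi
Alpha 14.0106°N, 12.3931°E: 302.1 mi
Bravo 19.3882°N, 8.2989°E: 320.1 mi
Echo 18.9777°N, 5.2680°E: 340.6 mi
Delta 14.0403°N, 2.1699°E: 389.9 mi
Charlie 19.2160°N, 11.9931°E: 407.3 mi
Golf 19.4591°N, 13.6840°E: 498.4 mi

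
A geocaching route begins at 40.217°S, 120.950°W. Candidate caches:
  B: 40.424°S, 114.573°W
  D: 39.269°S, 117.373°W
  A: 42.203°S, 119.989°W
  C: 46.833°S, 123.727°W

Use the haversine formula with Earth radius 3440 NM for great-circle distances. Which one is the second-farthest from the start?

B

Distance to each, sorted:
C: 415.1 NM
B: 292.1 NM
D: 174.7 NM
A: 126.9 NM
The second-farthest is B at 292.1 NM.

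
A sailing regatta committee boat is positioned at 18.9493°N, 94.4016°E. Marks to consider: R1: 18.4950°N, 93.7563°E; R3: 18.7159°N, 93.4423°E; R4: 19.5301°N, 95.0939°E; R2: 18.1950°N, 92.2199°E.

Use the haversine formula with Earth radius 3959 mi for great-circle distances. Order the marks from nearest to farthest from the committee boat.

R1, R4, R3, R2

Distances from the committee boat:
R1 18.4950°N, 93.7563°E: 52.6 mi
R4 19.5301°N, 95.0939°E: 60.4 mi
R3 18.7159°N, 93.4423°E: 64.8 mi
R2 18.1950°N, 92.2199°E: 152.1 mi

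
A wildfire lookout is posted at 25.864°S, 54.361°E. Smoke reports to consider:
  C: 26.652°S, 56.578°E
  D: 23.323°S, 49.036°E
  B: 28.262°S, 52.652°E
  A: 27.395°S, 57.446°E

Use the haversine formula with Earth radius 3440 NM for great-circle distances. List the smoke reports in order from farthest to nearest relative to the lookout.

D, A, B, C

Computing each great-circle distance from 25.864°S, 54.361°E:
D 23.323°S, 49.036°E: 328.3 NM
A 27.395°S, 57.446°E: 189.4 NM
B 28.262°S, 52.652°E: 170.5 NM
C 26.652°S, 56.578°E: 128.4 NM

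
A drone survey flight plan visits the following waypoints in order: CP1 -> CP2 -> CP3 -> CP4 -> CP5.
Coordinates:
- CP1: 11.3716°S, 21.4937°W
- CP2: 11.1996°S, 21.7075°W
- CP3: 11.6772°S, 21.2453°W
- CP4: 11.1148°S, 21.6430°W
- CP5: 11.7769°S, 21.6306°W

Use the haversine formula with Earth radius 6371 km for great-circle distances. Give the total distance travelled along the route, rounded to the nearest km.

Leg distances:
CP1→CP2: 30.2 km  (cumulative 30.2 km)
CP2→CP3: 73.2 km  (cumulative 103.4 km)
CP3→CP4: 76.1 km  (cumulative 179.4 km)
CP4→CP5: 73.6 km  (cumulative 253.1 km)
Total route length ≈ 253 km.

253 km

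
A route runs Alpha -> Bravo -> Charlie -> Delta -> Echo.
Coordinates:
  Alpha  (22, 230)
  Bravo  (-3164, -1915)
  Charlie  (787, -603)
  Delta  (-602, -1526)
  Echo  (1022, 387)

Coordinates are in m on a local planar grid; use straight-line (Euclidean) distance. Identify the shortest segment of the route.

Leg distances:
Alpha→Bravo: 3840.8 m
Bravo→Charlie: 4163.1 m
Charlie→Delta: 1667.7 m
Delta→Echo: 2509.4 m
The shortest leg is Charlie–Delta at 1667.7 m.

Charlie–Delta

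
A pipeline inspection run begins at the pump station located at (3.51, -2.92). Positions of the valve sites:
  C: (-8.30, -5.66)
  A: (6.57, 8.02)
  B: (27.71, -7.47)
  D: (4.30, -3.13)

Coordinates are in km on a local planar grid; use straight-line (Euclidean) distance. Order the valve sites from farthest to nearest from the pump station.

Distance from the pump station at (3.51, -2.92) to each:
B (27.71, -7.47): 24.6 km
C (-8.30, -5.66): 12.1 km
A (6.57, 8.02): 11.4 km
D (4.30, -3.13): 0.8 km

B, C, A, D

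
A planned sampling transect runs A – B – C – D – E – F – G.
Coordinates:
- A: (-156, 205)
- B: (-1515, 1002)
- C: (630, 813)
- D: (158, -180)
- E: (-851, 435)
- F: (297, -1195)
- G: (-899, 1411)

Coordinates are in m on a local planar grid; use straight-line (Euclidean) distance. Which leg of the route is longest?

Leg distances:
A→B: 1575.5 m
B→C: 2153.3 m
C→D: 1099.5 m
D→E: 1181.7 m
E→F: 1993.7 m
F→G: 2867.3 m
The longest leg is F–G at 2867.3 m.

F–G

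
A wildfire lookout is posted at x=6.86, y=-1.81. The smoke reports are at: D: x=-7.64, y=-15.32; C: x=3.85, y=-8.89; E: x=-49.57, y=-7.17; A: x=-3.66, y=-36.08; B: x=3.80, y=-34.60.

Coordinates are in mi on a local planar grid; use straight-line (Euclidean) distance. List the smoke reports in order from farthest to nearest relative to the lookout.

Distance from the lookout at x=6.86, y=-1.81 to each:
E x=-49.57, y=-7.17: 56.7 mi
A x=-3.66, y=-36.08: 35.8 mi
B x=3.80, y=-34.60: 32.9 mi
D x=-7.64, y=-15.32: 19.8 mi
C x=3.85, y=-8.89: 7.7 mi

E, A, B, D, C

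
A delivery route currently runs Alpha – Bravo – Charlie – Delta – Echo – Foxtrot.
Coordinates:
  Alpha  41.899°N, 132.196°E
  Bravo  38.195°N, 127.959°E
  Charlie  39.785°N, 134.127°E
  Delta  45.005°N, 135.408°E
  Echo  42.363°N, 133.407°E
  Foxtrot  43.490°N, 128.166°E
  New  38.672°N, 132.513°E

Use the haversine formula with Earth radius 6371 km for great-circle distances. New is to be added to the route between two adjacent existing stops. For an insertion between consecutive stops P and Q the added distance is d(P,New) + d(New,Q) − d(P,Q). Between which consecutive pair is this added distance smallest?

Added distance for inserting New between each consecutive pair:
Alpha–Bravo: 212.7 km
Bravo–Charlie: 24.8 km
Charlie–Delta: 340.0 km
Delta–Echo: 826.2 km
Echo–Foxtrot: 620.3 km
Smallest added distance is 24.8 km, inserting between Bravo and Charlie.

between Bravo and Charlie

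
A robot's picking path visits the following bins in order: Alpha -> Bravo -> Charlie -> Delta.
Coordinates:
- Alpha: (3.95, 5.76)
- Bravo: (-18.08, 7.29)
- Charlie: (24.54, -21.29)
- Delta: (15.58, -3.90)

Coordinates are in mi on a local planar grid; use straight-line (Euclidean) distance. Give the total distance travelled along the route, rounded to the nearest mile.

93 mi

Leg distances:
Alpha→Bravo: 22.1 mi  (cumulative 22.1 mi)
Bravo→Charlie: 51.3 mi  (cumulative 73.4 mi)
Charlie→Delta: 19.6 mi  (cumulative 93.0 mi)
Total route length ≈ 93 mi.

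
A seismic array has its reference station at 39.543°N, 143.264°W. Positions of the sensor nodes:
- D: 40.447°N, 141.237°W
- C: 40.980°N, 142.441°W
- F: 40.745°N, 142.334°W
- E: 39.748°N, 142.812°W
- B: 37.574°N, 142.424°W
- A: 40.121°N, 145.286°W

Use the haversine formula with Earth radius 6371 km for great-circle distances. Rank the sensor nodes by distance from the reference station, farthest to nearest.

Computing each great-circle distance from 39.543°N, 143.264°W:
B 37.574°N, 142.424°W: 230.8 km
D 40.447°N, 141.237°W: 199.8 km
A 40.121°N, 145.286°W: 184.2 km
C 40.980°N, 142.441°W: 174.4 km
F 40.745°N, 142.334°W: 155.3 km
E 39.748°N, 142.812°W: 44.9 km

B, D, A, C, F, E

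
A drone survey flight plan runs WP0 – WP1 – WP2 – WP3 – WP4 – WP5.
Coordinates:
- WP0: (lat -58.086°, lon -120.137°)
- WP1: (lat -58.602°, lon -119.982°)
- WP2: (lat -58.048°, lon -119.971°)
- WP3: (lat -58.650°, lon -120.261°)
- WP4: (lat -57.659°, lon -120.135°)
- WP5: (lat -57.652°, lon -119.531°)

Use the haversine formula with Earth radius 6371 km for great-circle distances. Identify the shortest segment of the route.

WP4–WP5

Leg distances:
WP0→WP1: 58.1 km
WP1→WP2: 61.6 km
WP2→WP3: 69.0 km
WP3→WP4: 110.4 km
WP4→WP5: 35.9 km
The shortest leg is WP4–WP5 at 35.9 km.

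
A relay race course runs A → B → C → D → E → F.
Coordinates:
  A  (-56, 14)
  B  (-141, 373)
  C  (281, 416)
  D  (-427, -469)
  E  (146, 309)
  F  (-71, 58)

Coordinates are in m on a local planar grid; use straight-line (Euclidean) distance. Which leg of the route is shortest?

E–F

Leg distances:
A→B: 368.9 m
B→C: 424.2 m
C→D: 1133.4 m
D→E: 966.2 m
E→F: 331.8 m
The shortest leg is E–F at 331.8 m.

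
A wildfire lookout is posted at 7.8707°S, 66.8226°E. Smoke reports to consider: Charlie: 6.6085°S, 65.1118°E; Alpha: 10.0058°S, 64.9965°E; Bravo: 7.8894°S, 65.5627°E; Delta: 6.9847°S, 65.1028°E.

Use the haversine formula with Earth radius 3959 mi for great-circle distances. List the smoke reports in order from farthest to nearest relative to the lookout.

Alpha, Charlie, Delta, Bravo

Distances from the lookout:
Alpha 10.0058°S, 64.9965°E: 193.1 mi
Charlie 6.6085°S, 65.1118°E: 146.1 mi
Delta 6.9847°S, 65.1028°E: 132.8 mi
Bravo 7.8894°S, 65.5627°E: 86.2 mi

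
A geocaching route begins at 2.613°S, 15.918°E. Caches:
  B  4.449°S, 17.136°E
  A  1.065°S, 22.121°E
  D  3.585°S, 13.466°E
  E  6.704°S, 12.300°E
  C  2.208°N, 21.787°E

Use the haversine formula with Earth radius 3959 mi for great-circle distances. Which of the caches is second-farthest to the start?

A

Distance to each, sorted:
C: 524.7 mi
A: 441.5 mi
E: 376.8 mi
D: 182.0 mi
B: 152.2 mi
The second-farthest is A at 441.5 mi.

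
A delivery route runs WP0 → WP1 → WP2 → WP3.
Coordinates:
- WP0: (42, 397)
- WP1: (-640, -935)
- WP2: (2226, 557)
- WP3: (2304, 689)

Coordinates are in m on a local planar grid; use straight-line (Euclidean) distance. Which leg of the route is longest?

WP1–WP2

Leg distances:
WP0→WP1: 1496.4 m
WP1→WP2: 3231.1 m
WP2→WP3: 153.3 m
The longest leg is WP1–WP2 at 3231.1 m.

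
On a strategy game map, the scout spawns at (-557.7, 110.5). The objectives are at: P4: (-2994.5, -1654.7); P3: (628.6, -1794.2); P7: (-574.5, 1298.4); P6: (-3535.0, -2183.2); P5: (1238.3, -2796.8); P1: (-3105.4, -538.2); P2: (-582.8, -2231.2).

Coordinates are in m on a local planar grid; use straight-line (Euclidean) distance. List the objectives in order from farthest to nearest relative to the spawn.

Distances from the spawn:
P6 (-3535.0, -2183.2): 3758.4 m
P5 (1238.3, -2796.8): 3417.3 m
P4 (-2994.5, -1654.7): 3009.0 m
P1 (-3105.4, -538.2): 2629.0 m
P2 (-582.8, -2231.2): 2341.8 m
P3 (628.6, -1794.2): 2243.9 m
P7 (-574.5, 1298.4): 1188.0 m

P6, P5, P4, P1, P2, P3, P7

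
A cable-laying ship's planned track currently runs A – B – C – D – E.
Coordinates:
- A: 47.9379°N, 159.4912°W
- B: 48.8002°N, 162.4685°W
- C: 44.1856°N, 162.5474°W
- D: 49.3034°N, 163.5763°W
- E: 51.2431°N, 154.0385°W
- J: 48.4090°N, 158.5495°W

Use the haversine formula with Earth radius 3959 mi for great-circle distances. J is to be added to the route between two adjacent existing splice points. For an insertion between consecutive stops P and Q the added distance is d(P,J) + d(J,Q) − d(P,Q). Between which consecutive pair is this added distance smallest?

Added distance for inserting J between each consecutive pair:
A–B: 86.2 mi
B–C: 210.8 mi
C–D: 228.3 mi
D–E: 75.6 mi
Smallest added distance is 75.6 mi, inserting between D and E.

between D and E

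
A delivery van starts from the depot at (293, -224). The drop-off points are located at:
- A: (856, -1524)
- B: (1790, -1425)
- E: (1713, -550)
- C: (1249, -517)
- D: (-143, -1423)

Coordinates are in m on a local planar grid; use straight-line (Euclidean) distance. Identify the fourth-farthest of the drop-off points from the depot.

Distances from the depot ((293, -224)):
B: 1919.2 m
E: 1456.9 m
A: 1416.7 m
D: 1275.8 m
C: 999.9 m
The fourth-farthest is D at 1275.8 m.

D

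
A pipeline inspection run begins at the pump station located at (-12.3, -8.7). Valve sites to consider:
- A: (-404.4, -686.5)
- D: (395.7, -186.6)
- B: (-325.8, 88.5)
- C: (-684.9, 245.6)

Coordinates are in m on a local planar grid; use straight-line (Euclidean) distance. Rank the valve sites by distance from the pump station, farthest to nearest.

A, C, D, B

Computing each straight-line distance from (-12.3, -8.7):
A (-404.4, -686.5): 783.0 m
C (-684.9, 245.6): 719.1 m
D (395.7, -186.6): 445.1 m
B (-325.8, 88.5): 328.2 m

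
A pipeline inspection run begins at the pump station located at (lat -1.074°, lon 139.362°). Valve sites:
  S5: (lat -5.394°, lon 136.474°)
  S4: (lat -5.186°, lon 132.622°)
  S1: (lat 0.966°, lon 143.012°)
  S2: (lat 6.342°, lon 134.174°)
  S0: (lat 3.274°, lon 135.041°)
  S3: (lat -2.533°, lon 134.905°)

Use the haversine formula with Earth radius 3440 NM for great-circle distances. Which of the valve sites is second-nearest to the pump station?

Distance to each, sorted:
S1: 251.0 NM
S3: 281.4 NM
S5: 311.8 NM
S0: 368.0 NM
S4: 473.4 NM
S2: 543.1 NM
The second-nearest is S3 at 281.4 NM.

S3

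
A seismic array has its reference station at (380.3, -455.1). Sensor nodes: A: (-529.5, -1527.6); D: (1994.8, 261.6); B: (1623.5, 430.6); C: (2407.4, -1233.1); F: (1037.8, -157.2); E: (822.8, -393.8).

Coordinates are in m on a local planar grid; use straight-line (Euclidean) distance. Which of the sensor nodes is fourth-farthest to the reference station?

A

Distance to each, sorted:
C: 2171.3 m
D: 1766.4 m
B: 1526.4 m
A: 1406.4 m
F: 721.8 m
E: 446.7 m
The fourth-farthest is A at 1406.4 m.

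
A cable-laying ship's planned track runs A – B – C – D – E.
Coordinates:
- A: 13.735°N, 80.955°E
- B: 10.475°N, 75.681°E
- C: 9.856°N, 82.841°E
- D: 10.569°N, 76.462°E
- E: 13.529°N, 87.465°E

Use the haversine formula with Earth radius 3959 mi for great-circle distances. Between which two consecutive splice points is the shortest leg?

Leg distances:
A→B: 421.5 mi
B→C: 488.8 mi
C→D: 436.6 mi
D→E: 771.0 mi
The shortest leg is A–B at 421.5 mi.

A–B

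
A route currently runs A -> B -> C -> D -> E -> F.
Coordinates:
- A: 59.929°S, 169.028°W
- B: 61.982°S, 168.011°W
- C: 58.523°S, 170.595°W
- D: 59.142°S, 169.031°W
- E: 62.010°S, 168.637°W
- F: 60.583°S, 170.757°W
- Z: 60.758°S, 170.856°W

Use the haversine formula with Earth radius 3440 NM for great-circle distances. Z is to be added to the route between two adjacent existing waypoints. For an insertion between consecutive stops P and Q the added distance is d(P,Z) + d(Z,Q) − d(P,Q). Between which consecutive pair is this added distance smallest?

between E and F

Added distance for inserting Z between each consecutive pair:
A–B: 56.9 NM
B–C: 23.0 NM
C–D: 184.7 NM
D–E: 37.5 NM
E–F: 4.3 NM
Smallest added distance is 4.3 NM, inserting between E and F.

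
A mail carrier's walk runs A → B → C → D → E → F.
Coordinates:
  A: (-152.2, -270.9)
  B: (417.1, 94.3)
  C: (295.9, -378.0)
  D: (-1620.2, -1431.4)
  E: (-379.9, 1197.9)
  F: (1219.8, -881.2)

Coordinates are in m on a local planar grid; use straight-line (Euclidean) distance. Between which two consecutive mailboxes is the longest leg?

Leg distances:
A→B: 676.4 m
B→C: 487.6 m
C→D: 2186.6 m
D→E: 2907.2 m
E→F: 2623.3 m
The longest leg is D–E at 2907.2 m.

D–E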